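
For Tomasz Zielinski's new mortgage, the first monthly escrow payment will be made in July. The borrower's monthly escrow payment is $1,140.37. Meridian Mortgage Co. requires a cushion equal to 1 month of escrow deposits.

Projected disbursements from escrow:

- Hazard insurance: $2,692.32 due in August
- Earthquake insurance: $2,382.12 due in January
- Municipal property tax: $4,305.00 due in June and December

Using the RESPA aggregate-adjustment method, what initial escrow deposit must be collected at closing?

Cushion = 1 × $1,140.37 = $1,140.37
Trial balance (start $0, +$1,140.37 each month, − disbursements):
  Jul: +$1,140.37 → $1,140.37
  Aug: +$1,140.37 − $2,692.32 → -$411.58
  Sep: +$1,140.37 → $728.79
  Oct: +$1,140.37 → $1,869.16
  Nov: +$1,140.37 → $3,009.53
  Dec: +$1,140.37 − $4,305.00 → -$155.10
  Jan: +$1,140.37 − $2,382.12 → -$1,396.85
  Feb: +$1,140.37 → -$256.48
  Mar: +$1,140.37 → $883.89
  Apr: +$1,140.37 → $2,024.26
  May: +$1,140.37 → $3,164.63
  Jun: +$1,140.37 − $4,305.00 → $0.00
Lowest trial balance = -$1,396.85 (Jan)
Initial deposit = cushion − low point = $1,140.37 − (-$1,396.85) = $2,537.22

$2,537.22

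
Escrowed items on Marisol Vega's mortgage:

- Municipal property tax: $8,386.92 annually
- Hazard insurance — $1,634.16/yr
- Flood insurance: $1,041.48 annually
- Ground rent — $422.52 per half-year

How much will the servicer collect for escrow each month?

$992.30

Municipal property tax: $8,386.92/yr
Hazard insurance: $1,634.16/yr
Flood insurance: $1,041.48/yr
Ground rent: $422.52 × 2 = $845.04/yr
Annual escrow total = $8,386.92 + $1,634.16 + $1,041.48 + $845.04 = $11,907.60
Base monthly escrow = $11,907.60 ÷ 12 = $992.30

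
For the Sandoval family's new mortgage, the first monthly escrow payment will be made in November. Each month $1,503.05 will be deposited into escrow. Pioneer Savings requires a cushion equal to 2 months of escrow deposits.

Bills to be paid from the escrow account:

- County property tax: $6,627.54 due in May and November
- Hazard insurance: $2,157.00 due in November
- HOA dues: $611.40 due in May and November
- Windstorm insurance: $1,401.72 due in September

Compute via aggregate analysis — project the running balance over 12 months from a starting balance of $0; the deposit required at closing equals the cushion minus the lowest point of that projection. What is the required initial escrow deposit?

$10,898.99

Cushion = 2 × $1,503.05 = $3,006.10
Trial balance (start $0, +$1,503.05 each month, − disbursements):
  Nov: +$1,503.05 − $9,395.94 → -$7,892.89
  Dec: +$1,503.05 → -$6,389.84
  Jan: +$1,503.05 → -$4,886.79
  Feb: +$1,503.05 → -$3,383.74
  Mar: +$1,503.05 → -$1,880.69
  Apr: +$1,503.05 → -$377.64
  May: +$1,503.05 − $7,238.94 → -$6,113.53
  Jun: +$1,503.05 → -$4,610.48
  Jul: +$1,503.05 → -$3,107.43
  Aug: +$1,503.05 → -$1,604.38
  Sep: +$1,503.05 − $1,401.72 → -$1,503.05
  Oct: +$1,503.05 → $0.00
Lowest trial balance = -$7,892.89 (Nov)
Initial deposit = cushion − low point = $3,006.10 − (-$7,892.89) = $10,898.99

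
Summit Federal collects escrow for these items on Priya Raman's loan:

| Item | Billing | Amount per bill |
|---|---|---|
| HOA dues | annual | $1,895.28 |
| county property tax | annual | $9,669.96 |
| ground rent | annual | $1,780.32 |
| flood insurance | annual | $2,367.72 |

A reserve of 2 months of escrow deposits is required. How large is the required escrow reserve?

$2,618.88

HOA dues: $1,895.28 per year
County property tax: $9,669.96 per year
Ground rent: $1,780.32 per year
Flood insurance: $2,367.72 per year
Annual escrow total = $15,713.28
Monthly escrow = $15,713.28 ÷ 12 = $1,309.44
Reserve = 2 × $1,309.44 = $2,618.88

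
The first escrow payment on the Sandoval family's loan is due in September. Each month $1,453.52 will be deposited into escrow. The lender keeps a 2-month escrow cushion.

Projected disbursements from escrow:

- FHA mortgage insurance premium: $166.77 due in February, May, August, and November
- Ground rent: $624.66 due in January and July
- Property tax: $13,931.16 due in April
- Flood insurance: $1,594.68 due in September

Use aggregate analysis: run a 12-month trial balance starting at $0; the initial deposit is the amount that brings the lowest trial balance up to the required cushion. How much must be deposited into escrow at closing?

$7,762.92

Cushion = 2 × $1,453.52 = $2,907.04
Trial balance (start $0, +$1,453.52 each month, − disbursements):
  Sep: +$1,453.52 − $1,594.68 → -$141.16
  Oct: +$1,453.52 → $1,312.36
  Nov: +$1,453.52 − $166.77 → $2,599.11
  Dec: +$1,453.52 → $4,052.63
  Jan: +$1,453.52 − $624.66 → $4,881.49
  Feb: +$1,453.52 − $166.77 → $6,168.24
  Mar: +$1,453.52 → $7,621.76
  Apr: +$1,453.52 − $13,931.16 → -$4,855.88
  May: +$1,453.52 − $166.77 → -$3,569.13
  Jun: +$1,453.52 → -$2,115.61
  Jul: +$1,453.52 − $624.66 → -$1,286.75
  Aug: +$1,453.52 − $166.77 → $0.00
Lowest trial balance = -$4,855.88 (Apr)
Initial deposit = cushion − low point = $2,907.04 − (-$4,855.88) = $7,762.92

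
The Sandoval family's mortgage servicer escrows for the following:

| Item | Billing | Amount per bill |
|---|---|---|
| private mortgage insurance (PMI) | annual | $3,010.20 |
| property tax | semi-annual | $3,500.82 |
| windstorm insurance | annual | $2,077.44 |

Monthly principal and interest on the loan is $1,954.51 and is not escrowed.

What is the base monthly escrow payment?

Private mortgage insurance (PMI) — $3,010.20/yr
Property tax — $3,500.82 × 2 = $7,001.64/yr
Windstorm insurance — $2,077.44/yr
Yearly total = $3,010.20 + $7,001.64 + $2,077.44 = $12,089.28
Per month = $12,089.28 ÷ 12 = $1,007.44

$1,007.44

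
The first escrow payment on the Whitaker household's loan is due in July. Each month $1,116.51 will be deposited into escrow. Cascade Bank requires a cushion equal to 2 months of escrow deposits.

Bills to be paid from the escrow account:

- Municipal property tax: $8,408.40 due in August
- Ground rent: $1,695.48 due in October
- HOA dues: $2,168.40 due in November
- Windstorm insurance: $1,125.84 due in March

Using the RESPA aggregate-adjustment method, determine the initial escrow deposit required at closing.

Cushion = 2 × $1,116.51 = $2,233.02
Trial balance (start $0, +$1,116.51 each month, − disbursements):
  Jul: +$1,116.51 → $1,116.51
  Aug: +$1,116.51 − $8,408.40 → -$6,175.38
  Sep: +$1,116.51 → -$5,058.87
  Oct: +$1,116.51 − $1,695.48 → -$5,637.84
  Nov: +$1,116.51 − $2,168.40 → -$6,689.73
  Dec: +$1,116.51 → -$5,573.22
  Jan: +$1,116.51 → -$4,456.71
  Feb: +$1,116.51 → -$3,340.20
  Mar: +$1,116.51 − $1,125.84 → -$3,349.53
  Apr: +$1,116.51 → -$2,233.02
  May: +$1,116.51 → -$1,116.51
  Jun: +$1,116.51 → $0.00
Lowest trial balance = -$6,689.73 (Nov)
Initial deposit = cushion − low point = $2,233.02 − (-$6,689.73) = $8,922.75

$8,922.75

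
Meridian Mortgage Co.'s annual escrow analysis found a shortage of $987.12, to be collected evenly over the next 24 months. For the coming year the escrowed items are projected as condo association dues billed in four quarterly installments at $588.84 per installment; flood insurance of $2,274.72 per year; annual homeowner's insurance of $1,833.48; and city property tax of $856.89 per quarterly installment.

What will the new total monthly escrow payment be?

$865.39

Condo association dues: $588.84 × 4 = $2,355.36 annually
Flood insurance: $2,274.72 annually
Homeowner's insurance: $1,833.48 annually
City property tax: $856.89 × 4 = $3,427.56 annually
Total per year = $2,355.36 + $2,274.72 + $1,833.48 + $3,427.56 = $9,891.12
Base monthly escrow = $9,891.12 ÷ 12 = $824.26
Shortage per month = $987.12 ÷ 24 = $41.13
Adjusted monthly = $824.26 + $41.13 = $865.39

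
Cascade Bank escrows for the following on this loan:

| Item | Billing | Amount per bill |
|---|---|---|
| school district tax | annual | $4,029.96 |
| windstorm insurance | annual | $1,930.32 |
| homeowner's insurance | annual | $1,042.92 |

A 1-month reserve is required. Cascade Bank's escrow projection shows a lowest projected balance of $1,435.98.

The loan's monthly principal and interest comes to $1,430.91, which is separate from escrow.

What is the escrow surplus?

$852.38

School district tax = $4,029.96 per year
Windstorm insurance = $1,930.32 per year
Homeowner's insurance = $1,042.92 per year
Total annual escrow = $4,029.96 + $1,930.32 + $1,042.92 = $7,003.20
Monthly = $7,003.20 ÷ 12 = $583.60
Required reserve = 1 × $583.60 = $583.60
Excess over cushion: $1,435.98 − $583.60 = $852.38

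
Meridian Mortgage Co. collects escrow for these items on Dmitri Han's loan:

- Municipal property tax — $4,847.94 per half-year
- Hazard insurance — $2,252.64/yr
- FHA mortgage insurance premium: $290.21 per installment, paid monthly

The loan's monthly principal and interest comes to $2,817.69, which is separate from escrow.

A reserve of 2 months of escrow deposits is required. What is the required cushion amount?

$2,571.84

Municipal property tax — $4,847.94 × 2 = $9,695.88 per year
Hazard insurance — $2,252.64 per year
FHA mortgage insurance premium — $290.21 × 12 = $3,482.52 per year
Total per year = $15,431.04
Monthly escrow = $15,431.04 ÷ 12 = $1,285.92
Reserve = 2 × $1,285.92 = $2,571.84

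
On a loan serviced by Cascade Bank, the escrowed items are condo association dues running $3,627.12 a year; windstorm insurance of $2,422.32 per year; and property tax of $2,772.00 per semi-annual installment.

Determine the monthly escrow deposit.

$966.12

Condo association dues — $3,627.12/yr
Windstorm insurance — $2,422.32/yr
Property tax — $2,772.00 × 2 = $5,544.00/yr
Annual escrow total = $11,593.44
Base monthly escrow = $11,593.44 ÷ 12 = $966.12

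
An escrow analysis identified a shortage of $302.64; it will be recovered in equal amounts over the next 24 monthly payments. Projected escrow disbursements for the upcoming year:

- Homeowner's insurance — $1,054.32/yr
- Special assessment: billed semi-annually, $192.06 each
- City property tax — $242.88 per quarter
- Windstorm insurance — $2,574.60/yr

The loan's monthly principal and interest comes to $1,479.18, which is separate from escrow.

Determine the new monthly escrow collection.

$427.99

Homeowner's insurance: $1,054.32 per year
Special assessment: $192.06 × 2 = $384.12 per year
City property tax: $242.88 × 4 = $971.52 per year
Windstorm insurance: $2,574.60 per year
Annual escrow total = $4,984.56
Monthly escrow = $4,984.56 / 12 = $415.38
Shortage per month = $302.64 / 24 = $12.61
Adjusted monthly = $415.38 + $12.61 = $427.99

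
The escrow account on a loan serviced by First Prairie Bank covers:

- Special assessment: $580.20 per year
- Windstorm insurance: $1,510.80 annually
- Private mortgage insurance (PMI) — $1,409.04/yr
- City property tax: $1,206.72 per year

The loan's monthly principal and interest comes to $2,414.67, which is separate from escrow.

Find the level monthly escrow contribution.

Special assessment — $580.20 per year
Windstorm insurance — $1,510.80 per year
Private mortgage insurance (PMI) — $1,409.04 per year
City property tax — $1,206.72 per year
Total per year = $4,706.76
Monthly = $4,706.76 / 12 = $392.23

$392.23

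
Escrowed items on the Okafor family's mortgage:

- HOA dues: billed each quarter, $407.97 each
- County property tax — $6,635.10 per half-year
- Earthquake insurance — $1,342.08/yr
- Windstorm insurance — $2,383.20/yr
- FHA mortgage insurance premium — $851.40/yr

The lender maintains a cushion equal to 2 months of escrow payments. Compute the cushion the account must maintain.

HOA dues — $407.97 × 4 = $1,631.88
County property tax — $6,635.10 × 2 = $13,270.20
Earthquake insurance — $1,342.08
Windstorm insurance — $2,383.20
FHA mortgage insurance premium — $851.40
Yearly total = $19,478.76
Monthly = $19,478.76 / 12 = $1,623.23
Cushion = 2 × $1,623.23 = $3,246.46

$3,246.46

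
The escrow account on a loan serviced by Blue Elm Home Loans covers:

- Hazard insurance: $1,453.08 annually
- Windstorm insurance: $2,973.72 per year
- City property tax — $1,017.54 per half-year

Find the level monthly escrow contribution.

$538.49

Hazard insurance — $1,453.08 per year
Windstorm insurance — $2,973.72 per year
City property tax — $1,017.54 × 2 = $2,035.08 per year
Annual escrow total = $1,453.08 + $2,973.72 + $2,035.08 = $6,461.88
Monthly escrow = $6,461.88 / 12 = $538.49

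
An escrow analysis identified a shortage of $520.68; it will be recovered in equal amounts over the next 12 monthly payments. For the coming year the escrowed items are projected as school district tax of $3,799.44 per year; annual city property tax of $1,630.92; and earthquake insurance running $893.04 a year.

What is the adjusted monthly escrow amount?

School district tax — $3,799.44 annually
City property tax — $1,630.92 annually
Earthquake insurance — $893.04 annually
Total annual escrow = $3,799.44 + $1,630.92 + $893.04 = $6,323.40
Per month = $6,323.40 / 12 = $526.95
Monthly shortage recovery: $520.68 ÷ 12 = $43.39
Adjusted monthly = $526.95 + $43.39 = $570.34

$570.34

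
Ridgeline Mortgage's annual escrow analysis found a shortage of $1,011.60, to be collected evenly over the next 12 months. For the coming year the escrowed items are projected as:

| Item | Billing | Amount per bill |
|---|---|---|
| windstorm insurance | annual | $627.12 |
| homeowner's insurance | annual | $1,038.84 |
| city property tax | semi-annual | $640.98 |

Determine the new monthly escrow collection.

Windstorm insurance: $627.12
Homeowner's insurance: $1,038.84
City property tax: $640.98 × 2 = $1,281.96
Total per year = $627.12 + $1,038.84 + $1,281.96 = $2,947.92
Base monthly escrow = $2,947.92 ÷ 12 = $245.66
Shortage per month = $1,011.60 ÷ 12 = $84.30
Adjusted monthly = $245.66 + $84.30 = $329.96

$329.96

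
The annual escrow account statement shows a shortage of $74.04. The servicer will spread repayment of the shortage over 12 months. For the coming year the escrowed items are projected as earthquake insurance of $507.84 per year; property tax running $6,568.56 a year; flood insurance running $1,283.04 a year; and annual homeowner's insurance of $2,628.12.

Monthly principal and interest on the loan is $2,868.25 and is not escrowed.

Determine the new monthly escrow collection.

Earthquake insurance: $507.84
Property tax: $6,568.56
Flood insurance: $1,283.04
Homeowner's insurance: $2,628.12
Yearly total = $10,987.56
Monthly = $10,987.56 ÷ 12 = $915.63
Shortage per month = $74.04 / 12 = $6.17
Adjusted monthly = $915.63 + $6.17 = $921.80

$921.80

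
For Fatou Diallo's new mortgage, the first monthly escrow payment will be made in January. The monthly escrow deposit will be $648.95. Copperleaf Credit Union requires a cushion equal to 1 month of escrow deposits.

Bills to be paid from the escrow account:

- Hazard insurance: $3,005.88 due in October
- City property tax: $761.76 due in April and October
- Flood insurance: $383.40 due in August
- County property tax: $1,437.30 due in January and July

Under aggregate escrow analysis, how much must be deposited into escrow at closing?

Cushion = 1 × $648.95 = $648.95
Trial balance (start $0, +$648.95 each month, − disbursements):
  Jan: +$648.95 − $1,437.30 → -$788.35
  Feb: +$648.95 → -$139.40
  Mar: +$648.95 → $509.55
  Apr: +$648.95 − $761.76 → $396.74
  May: +$648.95 → $1,045.69
  Jun: +$648.95 → $1,694.64
  Jul: +$648.95 − $1,437.30 → $906.29
  Aug: +$648.95 − $383.40 → $1,171.84
  Sep: +$648.95 → $1,820.79
  Oct: +$648.95 − $3,767.64 → -$1,297.90
  Nov: +$648.95 → -$648.95
  Dec: +$648.95 → $0.00
Lowest trial balance = -$1,297.90 (Oct)
Initial deposit = cushion − low point = $648.95 − (-$1,297.90) = $1,946.85

$1,946.85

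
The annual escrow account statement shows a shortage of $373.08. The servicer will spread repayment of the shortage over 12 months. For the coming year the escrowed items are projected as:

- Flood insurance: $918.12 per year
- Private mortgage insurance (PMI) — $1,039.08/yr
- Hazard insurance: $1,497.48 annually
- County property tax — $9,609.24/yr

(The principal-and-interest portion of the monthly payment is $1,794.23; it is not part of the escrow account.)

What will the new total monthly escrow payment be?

Flood insurance — $918.12 annually
Private mortgage insurance (PMI) — $1,039.08 annually
Hazard insurance — $1,497.48 annually
County property tax — $9,609.24 annually
Combined annual = $918.12 + $1,039.08 + $1,497.48 + $9,609.24 = $13,063.92
Monthly = $13,063.92 ÷ 12 = $1,088.66
Monthly shortage recovery: $373.08 ÷ 12 = $31.09
New monthly escrow = $1,088.66 + $31.09 = $1,119.75

$1,119.75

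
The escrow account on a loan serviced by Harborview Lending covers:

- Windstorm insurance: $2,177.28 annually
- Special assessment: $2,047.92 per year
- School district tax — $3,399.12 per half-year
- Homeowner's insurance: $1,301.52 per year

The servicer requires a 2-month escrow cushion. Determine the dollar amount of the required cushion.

$2,054.16

Windstorm insurance = $2,177.28 per year
Special assessment = $2,047.92 per year
School district tax = $3,399.12 × 2 = $6,798.24 per year
Homeowner's insurance = $1,301.52 per year
Total per year = $12,324.96
Monthly = $12,324.96 / 12 = $1,027.08
Cushion = 2 × $1,027.08 = $2,054.16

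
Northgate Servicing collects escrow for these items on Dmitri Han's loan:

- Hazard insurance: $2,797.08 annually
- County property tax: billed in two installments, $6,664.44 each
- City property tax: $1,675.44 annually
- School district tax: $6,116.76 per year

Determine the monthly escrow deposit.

Hazard insurance — $2,797.08
County property tax — $6,664.44 × 2 = $13,328.88
City property tax — $1,675.44
School district tax — $6,116.76
Annual escrow total = $23,918.16
Monthly escrow = $23,918.16 / 12 = $1,993.18

$1,993.18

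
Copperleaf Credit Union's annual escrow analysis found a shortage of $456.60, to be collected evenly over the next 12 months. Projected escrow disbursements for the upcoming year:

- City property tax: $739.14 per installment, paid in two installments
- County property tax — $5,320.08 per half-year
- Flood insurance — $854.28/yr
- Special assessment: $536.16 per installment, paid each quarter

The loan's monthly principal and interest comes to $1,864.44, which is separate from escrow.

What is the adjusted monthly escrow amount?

$1,297.83

City property tax = $739.14 × 2 = $1,478.28 per year
County property tax = $5,320.08 × 2 = $10,640.16 per year
Flood insurance = $854.28 per year
Special assessment = $536.16 × 4 = $2,144.64 per year
Combined annual = $1,478.28 + $10,640.16 + $854.28 + $2,144.64 = $15,117.36
Per month = $15,117.36 / 12 = $1,259.78
Shortage per month = $456.60 ÷ 12 = $38.05
Adjusted monthly = $1,259.78 + $38.05 = $1,297.83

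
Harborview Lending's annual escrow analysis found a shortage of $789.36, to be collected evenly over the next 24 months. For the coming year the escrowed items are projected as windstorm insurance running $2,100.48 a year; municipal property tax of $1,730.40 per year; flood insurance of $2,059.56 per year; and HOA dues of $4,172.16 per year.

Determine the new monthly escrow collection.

$871.44

Windstorm insurance = $2,100.48/yr
Municipal property tax = $1,730.40/yr
Flood insurance = $2,059.56/yr
HOA dues = $4,172.16/yr
Total per year = $2,100.48 + $1,730.40 + $2,059.56 + $4,172.16 = $10,062.60
Base monthly escrow = $10,062.60 ÷ 12 = $838.55
Monthly shortage recovery: $789.36 / 24 = $32.89
New monthly escrow = $838.55 + $32.89 = $871.44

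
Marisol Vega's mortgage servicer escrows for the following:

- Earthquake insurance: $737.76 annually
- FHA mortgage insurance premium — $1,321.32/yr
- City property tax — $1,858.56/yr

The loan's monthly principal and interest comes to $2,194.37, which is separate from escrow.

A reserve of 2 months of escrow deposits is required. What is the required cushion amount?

$652.94

Earthquake insurance: $737.76 per year
FHA mortgage insurance premium: $1,321.32 per year
City property tax: $1,858.56 per year
Annual escrow total = $737.76 + $1,321.32 + $1,858.56 = $3,917.64
Monthly = $3,917.64 / 12 = $326.47
Required cushion = 2 × $326.47 = $652.94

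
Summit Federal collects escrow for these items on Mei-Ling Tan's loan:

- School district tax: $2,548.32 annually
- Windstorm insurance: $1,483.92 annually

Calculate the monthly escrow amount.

$336.02

School district tax = $2,548.32/yr
Windstorm insurance = $1,483.92/yr
Total annual escrow = $2,548.32 + $1,483.92 = $4,032.24
Base monthly escrow = $4,032.24 ÷ 12 = $336.02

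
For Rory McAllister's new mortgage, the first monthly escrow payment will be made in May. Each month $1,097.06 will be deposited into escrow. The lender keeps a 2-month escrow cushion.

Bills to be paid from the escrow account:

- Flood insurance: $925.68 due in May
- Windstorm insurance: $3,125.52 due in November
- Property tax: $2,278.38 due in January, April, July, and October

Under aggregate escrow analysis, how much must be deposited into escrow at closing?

$3,206.92

Cushion = 2 × $1,097.06 = $2,194.12
Trial balance (start $0, +$1,097.06 each month, − disbursements):
  May: +$1,097.06 − $925.68 → $171.38
  Jun: +$1,097.06 → $1,268.44
  Jul: +$1,097.06 − $2,278.38 → $87.12
  Aug: +$1,097.06 → $1,184.18
  Sep: +$1,097.06 → $2,281.24
  Oct: +$1,097.06 − $2,278.38 → $1,099.92
  Nov: +$1,097.06 − $3,125.52 → -$928.54
  Dec: +$1,097.06 → $168.52
  Jan: +$1,097.06 − $2,278.38 → -$1,012.80
  Feb: +$1,097.06 → $84.26
  Mar: +$1,097.06 → $1,181.32
  Apr: +$1,097.06 − $2,278.38 → $0.00
Lowest trial balance = -$1,012.80 (Jan)
Initial deposit = cushion − low point = $2,194.12 − (-$1,012.80) = $3,206.92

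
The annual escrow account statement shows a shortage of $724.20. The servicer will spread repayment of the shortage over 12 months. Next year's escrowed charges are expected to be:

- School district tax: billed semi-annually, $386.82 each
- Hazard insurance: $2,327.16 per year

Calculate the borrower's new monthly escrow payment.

$318.75

School district tax = $386.82 × 2 = $773.64 per year
Hazard insurance = $2,327.16 per year
Total annual escrow = $773.64 + $2,327.16 = $3,100.80
Base monthly escrow = $3,100.80 ÷ 12 = $258.40
Shortage spread = $724.20 ÷ 12 = $60.35/mo
New monthly escrow = $258.40 + $60.35 = $318.75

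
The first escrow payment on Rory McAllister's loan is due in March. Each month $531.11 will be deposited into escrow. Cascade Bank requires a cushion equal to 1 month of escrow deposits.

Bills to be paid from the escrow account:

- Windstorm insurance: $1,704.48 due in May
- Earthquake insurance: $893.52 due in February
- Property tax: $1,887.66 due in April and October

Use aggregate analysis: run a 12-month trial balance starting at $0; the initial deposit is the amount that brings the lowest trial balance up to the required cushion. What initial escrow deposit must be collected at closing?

$2,529.92

Cushion = 1 × $531.11 = $531.11
Trial balance (start $0, +$531.11 each month, − disbursements):
  Mar: +$531.11 → $531.11
  Apr: +$531.11 − $1,887.66 → -$825.44
  May: +$531.11 − $1,704.48 → -$1,998.81
  Jun: +$531.11 → -$1,467.70
  Jul: +$531.11 → -$936.59
  Aug: +$531.11 → -$405.48
  Sep: +$531.11 → $125.63
  Oct: +$531.11 − $1,887.66 → -$1,230.92
  Nov: +$531.11 → -$699.81
  Dec: +$531.11 → -$168.70
  Jan: +$531.11 → $362.41
  Feb: +$531.11 − $893.52 → $0.00
Lowest trial balance = -$1,998.81 (May)
Initial deposit = cushion − low point = $531.11 − (-$1,998.81) = $2,529.92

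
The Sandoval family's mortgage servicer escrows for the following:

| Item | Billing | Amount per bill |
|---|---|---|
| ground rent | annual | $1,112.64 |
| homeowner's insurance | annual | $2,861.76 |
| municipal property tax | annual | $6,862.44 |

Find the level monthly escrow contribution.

$903.07

Ground rent: $1,112.64
Homeowner's insurance: $2,861.76
Municipal property tax: $6,862.44
Total annual escrow = $10,836.84
Monthly escrow = $10,836.84 ÷ 12 = $903.07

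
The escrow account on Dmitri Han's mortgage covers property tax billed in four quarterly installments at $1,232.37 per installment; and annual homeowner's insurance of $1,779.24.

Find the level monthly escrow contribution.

$559.06

Property tax — $1,232.37 × 4 = $4,929.48 annually
Homeowner's insurance — $1,779.24 annually
Annual escrow total = $4,929.48 + $1,779.24 = $6,708.72
Per month = $6,708.72 / 12 = $559.06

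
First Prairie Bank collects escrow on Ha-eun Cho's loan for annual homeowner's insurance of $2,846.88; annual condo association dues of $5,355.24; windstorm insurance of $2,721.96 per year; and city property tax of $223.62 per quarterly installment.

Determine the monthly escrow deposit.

$984.88

Homeowner's insurance = $2,846.88 per year
Condo association dues = $5,355.24 per year
Windstorm insurance = $2,721.96 per year
City property tax = $223.62 × 4 = $894.48 per year
Yearly total = $2,846.88 + $5,355.24 + $2,721.96 + $894.48 = $11,818.56
Base monthly escrow = $11,818.56 / 12 = $984.88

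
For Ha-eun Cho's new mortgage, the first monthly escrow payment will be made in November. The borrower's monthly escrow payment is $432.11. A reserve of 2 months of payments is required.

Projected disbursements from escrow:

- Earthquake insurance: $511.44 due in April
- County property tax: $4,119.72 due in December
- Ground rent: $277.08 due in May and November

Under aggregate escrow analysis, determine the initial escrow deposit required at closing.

Cushion = 2 × $432.11 = $864.22
Trial balance (start $0, +$432.11 each month, − disbursements):
  Nov: +$432.11 − $277.08 → $155.03
  Dec: +$432.11 − $4,119.72 → -$3,532.58
  Jan: +$432.11 → -$3,100.47
  Feb: +$432.11 → -$2,668.36
  Mar: +$432.11 → -$2,236.25
  Apr: +$432.11 − $511.44 → -$2,315.58
  May: +$432.11 − $277.08 → -$2,160.55
  Jun: +$432.11 → -$1,728.44
  Jul: +$432.11 → -$1,296.33
  Aug: +$432.11 → -$864.22
  Sep: +$432.11 → -$432.11
  Oct: +$432.11 → $0.00
Lowest trial balance = -$3,532.58 (Dec)
Initial deposit = cushion − low point = $864.22 − (-$3,532.58) = $4,396.80

$4,396.80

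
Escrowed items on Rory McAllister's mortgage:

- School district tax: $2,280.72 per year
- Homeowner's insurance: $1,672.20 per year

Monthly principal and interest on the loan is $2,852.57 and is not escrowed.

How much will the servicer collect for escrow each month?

$329.41

School district tax — $2,280.72 annually
Homeowner's insurance — $1,672.20 annually
Total annual escrow = $2,280.72 + $1,672.20 = $3,952.92
Base monthly escrow = $3,952.92 ÷ 12 = $329.41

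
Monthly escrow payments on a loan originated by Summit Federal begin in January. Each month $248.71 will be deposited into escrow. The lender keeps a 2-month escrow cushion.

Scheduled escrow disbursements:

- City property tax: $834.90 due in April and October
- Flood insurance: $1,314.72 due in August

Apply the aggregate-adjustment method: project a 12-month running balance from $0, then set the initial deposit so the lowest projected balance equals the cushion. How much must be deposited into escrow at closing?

Cushion = 2 × $248.71 = $497.42
Trial balance (start $0, +$248.71 each month, − disbursements):
  Jan: +$248.71 → $248.71
  Feb: +$248.71 → $497.42
  Mar: +$248.71 → $746.13
  Apr: +$248.71 − $834.90 → $159.94
  May: +$248.71 → $408.65
  Jun: +$248.71 → $657.36
  Jul: +$248.71 → $906.07
  Aug: +$248.71 − $1,314.72 → -$159.94
  Sep: +$248.71 → $88.77
  Oct: +$248.71 − $834.90 → -$497.42
  Nov: +$248.71 → -$248.71
  Dec: +$248.71 → $0.00
Lowest trial balance = -$497.42 (Oct)
Initial deposit = cushion − low point = $497.42 − (-$497.42) = $994.84

$994.84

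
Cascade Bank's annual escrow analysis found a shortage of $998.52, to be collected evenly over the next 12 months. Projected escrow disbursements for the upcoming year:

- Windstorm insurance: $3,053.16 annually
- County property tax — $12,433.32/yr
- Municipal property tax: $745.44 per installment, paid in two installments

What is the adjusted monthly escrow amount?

$1,497.99

Windstorm insurance — $3,053.16/yr
County property tax — $12,433.32/yr
Municipal property tax — $745.44 × 2 = $1,490.88/yr
Annual escrow total = $3,053.16 + $12,433.32 + $1,490.88 = $16,977.36
Monthly escrow = $16,977.36 / 12 = $1,414.78
Shortage per month = $998.52 / 12 = $83.21
New monthly escrow = $1,414.78 + $83.21 = $1,497.99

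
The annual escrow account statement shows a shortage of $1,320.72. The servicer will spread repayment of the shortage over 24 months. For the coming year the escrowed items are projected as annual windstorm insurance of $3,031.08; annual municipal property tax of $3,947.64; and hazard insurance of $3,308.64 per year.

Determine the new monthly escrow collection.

$912.31

Windstorm insurance: $3,031.08 per year
Municipal property tax: $3,947.64 per year
Hazard insurance: $3,308.64 per year
Yearly total = $3,031.08 + $3,947.64 + $3,308.64 = $10,287.36
Per month = $10,287.36 / 12 = $857.28
Shortage spread = $1,320.72 / 24 = $55.03/mo
Adjusted monthly = $857.28 + $55.03 = $912.31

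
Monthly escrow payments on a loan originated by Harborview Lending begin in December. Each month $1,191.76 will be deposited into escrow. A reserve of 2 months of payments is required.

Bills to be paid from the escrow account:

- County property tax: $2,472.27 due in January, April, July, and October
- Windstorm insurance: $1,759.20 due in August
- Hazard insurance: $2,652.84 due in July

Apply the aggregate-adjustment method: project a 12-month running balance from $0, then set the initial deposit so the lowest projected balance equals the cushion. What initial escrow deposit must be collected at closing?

$3,575.28

Cushion = 2 × $1,191.76 = $2,383.52
Trial balance (start $0, +$1,191.76 each month, − disbursements):
  Dec: +$1,191.76 → $1,191.76
  Jan: +$1,191.76 − $2,472.27 → -$88.75
  Feb: +$1,191.76 → $1,103.01
  Mar: +$1,191.76 → $2,294.77
  Apr: +$1,191.76 − $2,472.27 → $1,014.26
  May: +$1,191.76 → $2,206.02
  Jun: +$1,191.76 → $3,397.78
  Jul: +$1,191.76 − $5,125.11 → -$535.57
  Aug: +$1,191.76 − $1,759.20 → -$1,103.01
  Sep: +$1,191.76 → $88.75
  Oct: +$1,191.76 − $2,472.27 → -$1,191.76
  Nov: +$1,191.76 → $0.00
Lowest trial balance = -$1,191.76 (Oct)
Initial deposit = cushion − low point = $2,383.52 − (-$1,191.76) = $3,575.28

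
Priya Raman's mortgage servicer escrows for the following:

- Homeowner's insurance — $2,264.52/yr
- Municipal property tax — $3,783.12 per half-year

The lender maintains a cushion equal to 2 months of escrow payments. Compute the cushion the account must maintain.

Homeowner's insurance — $2,264.52 per year
Municipal property tax — $3,783.12 × 2 = $7,566.24 per year
Total annual escrow = $9,830.76
Per month = $9,830.76 / 12 = $819.23
Reserve = 2 × $819.23 = $1,638.46

$1,638.46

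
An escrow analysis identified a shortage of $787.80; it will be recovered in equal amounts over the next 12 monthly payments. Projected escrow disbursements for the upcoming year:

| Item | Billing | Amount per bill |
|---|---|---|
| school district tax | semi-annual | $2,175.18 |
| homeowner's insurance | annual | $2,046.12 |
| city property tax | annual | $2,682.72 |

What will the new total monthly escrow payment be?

School district tax = $2,175.18 × 2 = $4,350.36 annually
Homeowner's insurance = $2,046.12 annually
City property tax = $2,682.72 annually
Total per year = $4,350.36 + $2,046.12 + $2,682.72 = $9,079.20
Monthly escrow = $9,079.20 / 12 = $756.60
Monthly shortage recovery: $787.80 / 12 = $65.65
New monthly escrow = $756.60 + $65.65 = $822.25

$822.25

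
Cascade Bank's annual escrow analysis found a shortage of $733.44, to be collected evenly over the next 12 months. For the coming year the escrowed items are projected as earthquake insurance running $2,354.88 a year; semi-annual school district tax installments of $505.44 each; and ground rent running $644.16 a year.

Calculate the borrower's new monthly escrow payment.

$395.28

Earthquake insurance — $2,354.88 annually
School district tax — $505.44 × 2 = $1,010.88 annually
Ground rent — $644.16 annually
Annual escrow total = $2,354.88 + $1,010.88 + $644.16 = $4,009.92
Monthly = $4,009.92 / 12 = $334.16
Shortage spread = $733.44 / 12 = $61.12/mo
New monthly escrow = $334.16 + $61.12 = $395.28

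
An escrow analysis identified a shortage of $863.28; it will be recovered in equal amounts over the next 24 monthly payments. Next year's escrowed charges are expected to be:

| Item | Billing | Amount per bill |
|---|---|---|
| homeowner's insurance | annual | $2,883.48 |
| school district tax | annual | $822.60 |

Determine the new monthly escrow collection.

$344.81

Homeowner's insurance — $2,883.48
School district tax — $822.60
Yearly total = $2,883.48 + $822.60 = $3,706.08
Monthly escrow = $3,706.08 / 12 = $308.84
Shortage spread = $863.28 ÷ 24 = $35.97/mo
Adjusted monthly = $308.84 + $35.97 = $344.81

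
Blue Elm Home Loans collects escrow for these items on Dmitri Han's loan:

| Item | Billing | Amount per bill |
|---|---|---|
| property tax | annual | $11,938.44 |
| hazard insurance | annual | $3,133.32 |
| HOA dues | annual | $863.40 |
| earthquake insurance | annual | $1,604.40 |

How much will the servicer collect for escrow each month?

Property tax = $11,938.44/yr
Hazard insurance = $3,133.32/yr
HOA dues = $863.40/yr
Earthquake insurance = $1,604.40/yr
Total per year = $11,938.44 + $3,133.32 + $863.40 + $1,604.40 = $17,539.56
Base monthly escrow = $17,539.56 / 12 = $1,461.63

$1,461.63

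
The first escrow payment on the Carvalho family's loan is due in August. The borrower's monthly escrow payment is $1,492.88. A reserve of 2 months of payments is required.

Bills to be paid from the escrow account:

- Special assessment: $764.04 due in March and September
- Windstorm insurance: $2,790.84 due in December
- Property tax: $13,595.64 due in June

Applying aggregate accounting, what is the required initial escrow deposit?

$4,478.64

Cushion = 2 × $1,492.88 = $2,985.76
Trial balance (start $0, +$1,492.88 each month, − disbursements):
  Aug: +$1,492.88 → $1,492.88
  Sep: +$1,492.88 − $764.04 → $2,221.72
  Oct: +$1,492.88 → $3,714.60
  Nov: +$1,492.88 → $5,207.48
  Dec: +$1,492.88 − $2,790.84 → $3,909.52
  Jan: +$1,492.88 → $5,402.40
  Feb: +$1,492.88 → $6,895.28
  Mar: +$1,492.88 − $764.04 → $7,624.12
  Apr: +$1,492.88 → $9,117.00
  May: +$1,492.88 → $10,609.88
  Jun: +$1,492.88 − $13,595.64 → -$1,492.88
  Jul: +$1,492.88 → $0.00
Lowest trial balance = -$1,492.88 (Jun)
Initial deposit = cushion − low point = $2,985.76 − (-$1,492.88) = $4,478.64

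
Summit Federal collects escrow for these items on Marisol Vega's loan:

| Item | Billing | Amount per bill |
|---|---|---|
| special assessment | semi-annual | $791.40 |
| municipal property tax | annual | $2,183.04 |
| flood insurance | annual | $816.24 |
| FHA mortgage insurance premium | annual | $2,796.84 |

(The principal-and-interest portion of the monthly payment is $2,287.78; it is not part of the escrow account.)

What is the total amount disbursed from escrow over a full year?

Special assessment: $791.40 × 2 = $1,582.80
Municipal property tax: $2,183.04
Flood insurance: $816.24
FHA mortgage insurance premium: $2,796.84
Combined annual = $1,582.80 + $2,183.04 + $816.24 + $2,796.84 = $7,378.92

$7,378.92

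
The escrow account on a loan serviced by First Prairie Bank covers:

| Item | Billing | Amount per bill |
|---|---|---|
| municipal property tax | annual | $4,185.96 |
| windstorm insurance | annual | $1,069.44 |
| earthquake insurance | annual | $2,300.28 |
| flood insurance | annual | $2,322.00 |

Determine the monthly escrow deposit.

$823.14

Municipal property tax: $4,185.96 per year
Windstorm insurance: $1,069.44 per year
Earthquake insurance: $2,300.28 per year
Flood insurance: $2,322.00 per year
Annual escrow total = $9,877.68
Monthly = $9,877.68 / 12 = $823.14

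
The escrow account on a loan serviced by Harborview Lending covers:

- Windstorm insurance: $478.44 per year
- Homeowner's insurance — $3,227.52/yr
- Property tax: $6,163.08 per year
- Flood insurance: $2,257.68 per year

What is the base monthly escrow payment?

$1,010.56

Windstorm insurance = $478.44/yr
Homeowner's insurance = $3,227.52/yr
Property tax = $6,163.08/yr
Flood insurance = $2,257.68/yr
Annual escrow total = $12,126.72
Base monthly escrow = $12,126.72 / 12 = $1,010.56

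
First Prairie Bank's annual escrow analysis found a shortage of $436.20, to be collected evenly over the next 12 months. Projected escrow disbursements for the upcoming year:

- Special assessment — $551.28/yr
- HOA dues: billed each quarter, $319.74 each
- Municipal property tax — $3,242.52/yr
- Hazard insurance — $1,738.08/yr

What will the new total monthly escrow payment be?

Special assessment: $551.28/yr
HOA dues: $319.74 × 4 = $1,278.96/yr
Municipal property tax: $3,242.52/yr
Hazard insurance: $1,738.08/yr
Total annual escrow = $551.28 + $1,278.96 + $3,242.52 + $1,738.08 = $6,810.84
Monthly = $6,810.84 / 12 = $567.57
Monthly shortage recovery: $436.20 ÷ 12 = $36.35
New monthly escrow = $567.57 + $36.35 = $603.92

$603.92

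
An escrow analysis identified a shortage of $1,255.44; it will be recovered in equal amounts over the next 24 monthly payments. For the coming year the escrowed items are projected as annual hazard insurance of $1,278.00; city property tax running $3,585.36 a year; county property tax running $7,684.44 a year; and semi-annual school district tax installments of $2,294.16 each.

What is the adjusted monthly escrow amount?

$1,480.32

Hazard insurance: $1,278.00 per year
City property tax: $3,585.36 per year
County property tax: $7,684.44 per year
School district tax: $2,294.16 × 2 = $4,588.32 per year
Annual escrow total = $1,278.00 + $3,585.36 + $7,684.44 + $4,588.32 = $17,136.12
Base monthly escrow = $17,136.12 / 12 = $1,428.01
Shortage per month = $1,255.44 ÷ 24 = $52.31
Adjusted monthly = $1,428.01 + $52.31 = $1,480.32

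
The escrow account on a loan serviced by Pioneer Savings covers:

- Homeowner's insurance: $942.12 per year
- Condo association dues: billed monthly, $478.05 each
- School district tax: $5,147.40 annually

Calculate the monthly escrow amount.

$985.51

Homeowner's insurance: $942.12
Condo association dues: $478.05 × 12 = $5,736.60
School district tax: $5,147.40
Combined annual = $11,826.12
Base monthly escrow = $11,826.12 ÷ 12 = $985.51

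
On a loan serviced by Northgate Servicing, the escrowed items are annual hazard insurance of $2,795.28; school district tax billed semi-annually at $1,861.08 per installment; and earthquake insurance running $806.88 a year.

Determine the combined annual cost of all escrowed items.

$7,324.32

Hazard insurance — $2,795.28 annually
School district tax — $1,861.08 × 2 = $3,722.16 annually
Earthquake insurance — $806.88 annually
Annual escrow total = $7,324.32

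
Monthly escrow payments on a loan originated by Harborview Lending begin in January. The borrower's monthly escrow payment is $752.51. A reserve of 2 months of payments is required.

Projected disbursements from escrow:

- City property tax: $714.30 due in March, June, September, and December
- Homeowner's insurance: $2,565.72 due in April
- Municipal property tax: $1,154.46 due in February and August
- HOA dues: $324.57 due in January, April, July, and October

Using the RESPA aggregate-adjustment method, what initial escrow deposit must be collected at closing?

$3,578.60

Cushion = 2 × $752.51 = $1,505.02
Trial balance (start $0, +$752.51 each month, − disbursements):
  Jan: +$752.51 − $324.57 → $427.94
  Feb: +$752.51 − $1,154.46 → $25.99
  Mar: +$752.51 − $714.30 → $64.20
  Apr: +$752.51 − $2,890.29 → -$2,073.58
  May: +$752.51 → -$1,321.07
  Jun: +$752.51 − $714.30 → -$1,282.86
  Jul: +$752.51 − $324.57 → -$854.92
  Aug: +$752.51 − $1,154.46 → -$1,256.87
  Sep: +$752.51 − $714.30 → -$1,218.66
  Oct: +$752.51 − $324.57 → -$790.72
  Nov: +$752.51 → -$38.21
  Dec: +$752.51 − $714.30 → $0.00
Lowest trial balance = -$2,073.58 (Apr)
Initial deposit = cushion − low point = $1,505.02 − (-$2,073.58) = $3,578.60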